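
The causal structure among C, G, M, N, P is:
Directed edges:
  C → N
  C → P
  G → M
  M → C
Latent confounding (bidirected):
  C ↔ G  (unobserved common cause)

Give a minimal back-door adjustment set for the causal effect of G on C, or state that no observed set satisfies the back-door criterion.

G→C: no observed back-door set.

desc(G)\{G}={C,M,N,P}; candidates ⊆ {—}.
G↔C: latent back-door arc(s) into G.
size 0: {}; under {} G still reaches {C,N,P} ∋ C.
G↔C cannot be blocked by any observed set — no back-door set.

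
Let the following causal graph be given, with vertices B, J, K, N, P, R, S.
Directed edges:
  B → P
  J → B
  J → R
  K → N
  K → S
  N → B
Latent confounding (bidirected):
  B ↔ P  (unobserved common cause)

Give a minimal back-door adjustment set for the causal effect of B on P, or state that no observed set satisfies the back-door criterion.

B→P: no observed back-door set.

desc(B)\{B}={P}; candidates ⊆ {J,K,N,R,S}.
B↔P: latent back-door arc(s) into B.
size 0: {}; under {} B still reaches {J,K,N,P,R,S} ∋ P.
size 1: {J}, {K}, {N} …(+2); under {J} B still reaches {K,N,P,S} ∋ P.
size 2: {J,K}, {J,N}, {J,R} …(+7); under {J,K} B still reaches {N,P} ∋ P.
B↔P cannot be blocked by any observed set — no back-door set.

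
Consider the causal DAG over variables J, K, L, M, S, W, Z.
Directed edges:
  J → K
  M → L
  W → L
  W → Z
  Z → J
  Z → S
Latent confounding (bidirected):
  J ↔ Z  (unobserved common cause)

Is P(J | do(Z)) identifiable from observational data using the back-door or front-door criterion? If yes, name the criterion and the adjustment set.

desc(Z)\{Z}={J,K,S}; candidates ⊆ {L,M,W}.
Z↔J: latent back-door arc(s) into Z.
size 0: {}; under {} Z still reaches {J,K,L,W} ∋ J.
size 1: {L}, {M}, {W}; under {L} Z still reaches {J,K,M,W} ∋ J.
size 2: {L,M}, {L,W}, {M,W}; under {L,M} Z still reaches {J,K,W} ∋ J.
Z↔J cannot be blocked by any observed set — no back-door set.
No mediator lies on a directed Z→…→J path.
Neither criterion identifies P(J|do(Z)) in this graph.

P(J|do(Z)): not identifiable (no BD/FD set).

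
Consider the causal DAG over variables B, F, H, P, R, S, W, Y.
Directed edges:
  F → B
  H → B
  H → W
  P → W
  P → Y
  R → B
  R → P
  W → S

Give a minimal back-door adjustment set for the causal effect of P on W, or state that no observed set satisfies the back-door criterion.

desc(P)\{P}={S,W,Y}; candidates ⊆ {B,F,H,R}.
∅: P⊥W given ∅ in G with P→· removed — back-door holds.

P→W: minimal back-door set ∅.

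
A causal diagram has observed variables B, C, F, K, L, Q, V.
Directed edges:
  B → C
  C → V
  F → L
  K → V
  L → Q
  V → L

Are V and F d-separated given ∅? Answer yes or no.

Bayes-Ball from V | ∅ reaches {B,C,K,L,Q}.
F ∉ reach(V|∅) ⇒ V ⊥ F | ∅.

Yes — V ⊥ F | ∅.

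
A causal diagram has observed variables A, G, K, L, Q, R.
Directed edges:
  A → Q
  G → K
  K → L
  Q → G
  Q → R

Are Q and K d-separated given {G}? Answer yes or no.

Yes — Q ⊥ K | {G}.

Bayes-Ball from Q | {G} reaches {A,R}.
K ∉ reach(Q|{G}) ⇒ Q ⊥ K | {G}.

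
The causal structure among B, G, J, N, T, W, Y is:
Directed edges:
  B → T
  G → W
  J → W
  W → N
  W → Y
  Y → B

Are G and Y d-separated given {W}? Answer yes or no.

Yes — G ⊥ Y | {W}.

Bayes-Ball from G | {W} reaches {J}.
Y ∉ reach(G|{W}) ⇒ G ⊥ Y | {W}.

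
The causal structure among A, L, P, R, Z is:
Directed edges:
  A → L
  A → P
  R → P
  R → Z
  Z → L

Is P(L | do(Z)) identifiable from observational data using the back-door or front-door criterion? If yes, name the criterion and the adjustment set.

P(L|do(Z)): backdoor, adjust for ∅.

desc(Z)\{Z}={L}; candidates ⊆ {A,P,R}.
∅: Z⊥L given ∅ in G with Z→· removed — back-door holds.
P(L|do(Z)) = P(L|Z) — no adjustment needed.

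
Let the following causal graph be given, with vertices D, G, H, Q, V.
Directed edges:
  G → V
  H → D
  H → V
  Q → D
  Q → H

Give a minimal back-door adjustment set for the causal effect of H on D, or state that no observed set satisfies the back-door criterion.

desc(H)\{H}={D,V}; candidates ⊆ {G,Q}.
size 0: {}; under {} H still reaches {D,Q} ∋ D.
{Q}: H⊥D given {Q} in G with H→· removed — back-door holds.

H→D: minimal back-door set {Q}.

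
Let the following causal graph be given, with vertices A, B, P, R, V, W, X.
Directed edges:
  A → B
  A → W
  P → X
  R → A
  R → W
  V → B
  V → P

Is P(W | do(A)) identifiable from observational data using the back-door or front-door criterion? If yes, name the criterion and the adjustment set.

desc(A)\{A}={B,W}; candidates ⊆ {P,R,V,X}.
size 0: {}; under {} A still reaches {R,W} ∋ W.
{R}: A⊥W given {R} in G with A→· removed — back-door holds.
P(W|do(A)) = Σ_{R} P(W|A,R)·P(R).

P(W|do(A)): backdoor, adjust for {R}.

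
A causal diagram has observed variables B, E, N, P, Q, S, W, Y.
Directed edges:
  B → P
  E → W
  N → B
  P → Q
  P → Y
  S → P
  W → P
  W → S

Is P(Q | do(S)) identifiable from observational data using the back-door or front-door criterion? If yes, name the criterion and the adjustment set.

desc(S)\{S}={P,Q,Y}; candidates ⊆ {B,E,N,W}.
size 0: {}; under {} S still reaches {E,P,Q,W,Y} ∋ Q.
{W}: S⊥Q given {W} in G with S→· removed — back-door holds.
P(Q|do(S)) = Σ_{W} P(Q|S,W)·P(W).

P(Q|do(S)): backdoor, adjust for {W}.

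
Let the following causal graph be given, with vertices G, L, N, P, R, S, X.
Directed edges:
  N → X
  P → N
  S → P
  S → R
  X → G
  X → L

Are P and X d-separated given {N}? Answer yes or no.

Yes — P ⊥ X | {N}.

Bayes-Ball from P | {N} reaches {R,S}.
X ∉ reach(P|{N}) ⇒ P ⊥ X | {N}.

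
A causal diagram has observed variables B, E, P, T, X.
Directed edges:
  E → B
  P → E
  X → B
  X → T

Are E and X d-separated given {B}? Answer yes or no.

Bayes-Ball from E | {B} reaches {P,T,X}.
X ∈ reach(E|{B}) ⇒ E ⊥̸ X | {B}.

No — E and X are d-connected given {B}.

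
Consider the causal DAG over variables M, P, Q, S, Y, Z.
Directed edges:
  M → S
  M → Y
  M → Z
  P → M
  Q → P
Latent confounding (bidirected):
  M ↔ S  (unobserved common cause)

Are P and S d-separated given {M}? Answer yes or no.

No — P and S are d-connected given {M}.

Bayes-Ball from P | {M} reaches {Q,S}.
S ∈ reach(P|{M}) ⇒ P ⊥̸ S | {M}.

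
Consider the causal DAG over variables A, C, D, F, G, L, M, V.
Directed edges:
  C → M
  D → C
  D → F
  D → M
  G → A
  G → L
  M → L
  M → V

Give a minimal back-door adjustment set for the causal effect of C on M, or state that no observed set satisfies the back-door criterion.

C→M: minimal back-door set {D}.

desc(C)\{C}={L,M,V}; candidates ⊆ {A,D,F,G}.
size 0: {}; under {} C still reaches {D,F,L,M,V} ∋ M.
{D}: C⊥M given {D} in G with C→· removed — back-door holds.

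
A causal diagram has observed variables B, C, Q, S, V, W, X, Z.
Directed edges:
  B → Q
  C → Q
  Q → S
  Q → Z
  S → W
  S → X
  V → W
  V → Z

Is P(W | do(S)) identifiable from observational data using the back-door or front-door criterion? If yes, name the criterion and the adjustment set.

desc(S)\{S}={W,X}; candidates ⊆ {B,C,Q,V,Z}.
∅: S⊥W given ∅ in G with S→· removed — back-door holds.
P(W|do(S)) = P(W|S) — no adjustment needed.

P(W|do(S)): backdoor, adjust for ∅.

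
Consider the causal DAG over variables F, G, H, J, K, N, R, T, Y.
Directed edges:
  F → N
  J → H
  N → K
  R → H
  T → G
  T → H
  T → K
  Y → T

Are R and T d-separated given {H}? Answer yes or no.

No — R and T are d-connected given {H}.

Bayes-Ball from R | {H} reaches {G,J,K,T,Y}.
T ∈ reach(R|{H}) ⇒ R ⊥̸ T | {H}.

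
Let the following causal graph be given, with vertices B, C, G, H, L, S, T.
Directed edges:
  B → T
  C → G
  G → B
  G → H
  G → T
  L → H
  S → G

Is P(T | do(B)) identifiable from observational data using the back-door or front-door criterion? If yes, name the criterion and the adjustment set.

P(T|do(B)): backdoor, adjust for {G}.

desc(B)\{B}={T}; candidates ⊆ {C,G,H,L,S}.
size 0: {}; under {} B still reaches {C,G,H,S,T} ∋ T.
{G}: B⊥T given {G} in G with B→· removed — back-door holds.
P(T|do(B)) = Σ_{G} P(T|B,G)·P(G).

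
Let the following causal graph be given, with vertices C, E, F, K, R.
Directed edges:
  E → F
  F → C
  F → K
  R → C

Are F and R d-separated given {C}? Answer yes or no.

Bayes-Ball from F | {C} reaches {E,K,R}.
R ∈ reach(F|{C}) ⇒ F ⊥̸ R | {C}.

No — F and R are d-connected given {C}.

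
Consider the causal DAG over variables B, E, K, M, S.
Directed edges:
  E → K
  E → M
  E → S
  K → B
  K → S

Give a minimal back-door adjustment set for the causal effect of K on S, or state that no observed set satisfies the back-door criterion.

K→S: minimal back-door set {E}.

desc(K)\{K}={B,S}; candidates ⊆ {E,M}.
size 0: {}; under {} K still reaches {E,M,S} ∋ S.
{E}: K⊥S given {E} in G with K→· removed — back-door holds.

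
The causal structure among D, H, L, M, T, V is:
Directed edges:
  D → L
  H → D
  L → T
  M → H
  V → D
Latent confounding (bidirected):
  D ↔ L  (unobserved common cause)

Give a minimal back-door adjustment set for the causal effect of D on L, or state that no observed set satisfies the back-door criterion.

desc(D)\{D}={L,T}; candidates ⊆ {H,M,V}.
D↔L: latent back-door arc(s) into D.
size 0: {}; under {} D still reaches {H,L,M,T,V} ∋ L.
size 1: {H}, {M}, {V}; under {H} D still reaches {L,T,V} ∋ L.
size 2: {H,M}, {H,V}, {M,V}; under {H,M} D still reaches {L,T,V} ∋ L.
D↔L cannot be blocked by any observed set — no back-door set.

D→L: no observed back-door set.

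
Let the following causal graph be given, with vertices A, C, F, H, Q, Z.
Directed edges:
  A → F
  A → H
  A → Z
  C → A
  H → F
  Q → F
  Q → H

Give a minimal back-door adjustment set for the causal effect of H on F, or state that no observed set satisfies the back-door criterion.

desc(H)\{H}={F}; candidates ⊆ {A,C,Q,Z}.
size 0: {}; under {} H still reaches {A,C,F,Q,Z} ∋ F.
size 1: {A}, {C}, {Q} …(+1); under {A} H still reaches {F,Q} ∋ F.
{A,Q}: H⊥F given {A,Q} in G with H→· removed — back-door holds.

H→F: minimal back-door set {A, Q}.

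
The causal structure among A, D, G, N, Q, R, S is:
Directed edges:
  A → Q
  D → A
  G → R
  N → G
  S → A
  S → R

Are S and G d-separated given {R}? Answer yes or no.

No — S and G are d-connected given {R}.

Bayes-Ball from S | {R} reaches {A,G,N,Q}.
G ∈ reach(S|{R}) ⇒ S ⊥̸ G | {R}.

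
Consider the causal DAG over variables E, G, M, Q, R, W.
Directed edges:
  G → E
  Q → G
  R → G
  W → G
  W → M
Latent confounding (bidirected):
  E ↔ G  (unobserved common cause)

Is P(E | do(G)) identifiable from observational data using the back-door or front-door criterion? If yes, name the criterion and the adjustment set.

P(E|do(G)): not identifiable (no BD/FD set).

desc(G)\{G}={E}; candidates ⊆ {M,Q,R,W}.
G↔E: latent back-door arc(s) into G.
size 0: {}; under {} G still reaches {E,M,Q,R,W} ∋ E.
size 1: {M}, {Q}, {R} …(+1); under {M} G still reaches {E,Q,R,W} ∋ E.
size 2: {M,Q}, {M,R}, {M,W} …(+3); under {M,Q} G still reaches {E,R,W} ∋ E.
G↔E cannot be blocked by any observed set — no back-door set.
No mediator lies on a directed G→…→E path.
Neither criterion identifies P(E|do(G)) in this graph.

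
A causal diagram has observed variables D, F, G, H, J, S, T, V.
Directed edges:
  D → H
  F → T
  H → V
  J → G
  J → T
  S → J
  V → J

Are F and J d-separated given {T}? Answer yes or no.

No — F and J are d-connected given {T}.

Bayes-Ball from F | {T} reaches {D,G,H,J,S,V}.
J ∈ reach(F|{T}) ⇒ F ⊥̸ J | {T}.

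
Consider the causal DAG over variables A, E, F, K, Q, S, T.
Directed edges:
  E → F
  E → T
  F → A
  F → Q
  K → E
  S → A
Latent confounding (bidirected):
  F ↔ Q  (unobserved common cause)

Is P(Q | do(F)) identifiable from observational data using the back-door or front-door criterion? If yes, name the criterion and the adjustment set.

desc(F)\{F}={A,Q}; candidates ⊆ {E,K,S,T}.
F↔Q: latent back-door arc(s) into F.
size 0: {}; under {} F still reaches {E,K,Q,T} ∋ Q.
size 1: {E}, {K}, {S} …(+1); under {E} F still reaches {Q} ∋ Q.
size 2: {E,K}, {E,S}, {E,T} …(+3); under {E,K} F still reaches {Q} ∋ Q.
F↔Q cannot be blocked by any observed set — no back-door set.
No mediator lies on a directed F→…→Q path.
Neither criterion identifies P(Q|do(F)) in this graph.

P(Q|do(F)): not identifiable (no BD/FD set).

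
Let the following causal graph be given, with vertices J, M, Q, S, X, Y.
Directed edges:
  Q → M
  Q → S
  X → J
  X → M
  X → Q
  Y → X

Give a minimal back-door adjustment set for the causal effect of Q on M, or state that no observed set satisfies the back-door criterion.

Q→M: minimal back-door set {X}.

desc(Q)\{Q}={M,S}; candidates ⊆ {J,X,Y}.
size 0: {}; under {} Q still reaches {J,M,X,Y} ∋ M.
{X}: Q⊥M given {X} in G with Q→· removed — back-door holds.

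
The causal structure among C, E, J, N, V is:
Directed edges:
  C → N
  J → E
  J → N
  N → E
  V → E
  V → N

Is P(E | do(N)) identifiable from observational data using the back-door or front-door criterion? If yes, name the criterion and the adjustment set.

desc(N)\{N}={E}; candidates ⊆ {C,J,V}.
size 0: {}; under {} N still reaches {C,E,J,V} ∋ E.
size 1: {C}, {J}, {V}; under {C} N still reaches {E,J,V} ∋ E.
{J,V}: N⊥E given {J,V} in G with N→· removed — back-door holds.
P(E|do(N)) = Σ_{J,V} P(E|N,J,V)·P(J,V).

P(E|do(N)): backdoor, adjust for {J, V}.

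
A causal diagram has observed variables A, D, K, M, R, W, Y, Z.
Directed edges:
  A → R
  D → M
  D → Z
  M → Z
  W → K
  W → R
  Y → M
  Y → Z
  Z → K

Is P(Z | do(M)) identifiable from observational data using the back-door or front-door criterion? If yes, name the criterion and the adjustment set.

P(Z|do(M)): backdoor, adjust for {D, Y}.

desc(M)\{M}={K,Z}; candidates ⊆ {A,D,R,W,Y}.
size 0: {}; under {} M still reaches {D,K,Y,Z} ∋ Z.
size 1: {A}, {D}, {R} …(+2); under {A} M still reaches {D,K,Y,Z} ∋ Z.
{D,Y}: M⊥Z given {D,Y} in G with M→· removed — back-door holds.
P(Z|do(M)) = Σ_{D,Y} P(Z|M,D,Y)·P(D,Y).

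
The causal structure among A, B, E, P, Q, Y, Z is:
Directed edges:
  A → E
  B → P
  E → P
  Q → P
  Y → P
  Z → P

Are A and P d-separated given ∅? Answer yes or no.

Bayes-Ball from A | ∅ reaches {E,P}.
P ∈ reach(A|∅) ⇒ A ⊥̸ P | ∅.

No — A and P are d-connected given ∅.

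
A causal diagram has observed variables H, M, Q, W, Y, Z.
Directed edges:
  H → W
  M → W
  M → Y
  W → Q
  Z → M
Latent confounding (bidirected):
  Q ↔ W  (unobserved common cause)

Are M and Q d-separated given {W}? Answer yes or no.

No — M and Q are d-connected given {W}.

Bayes-Ball from M | {W} reaches {H,Q,Y,Z}.
Q ∈ reach(M|{W}) ⇒ M ⊥̸ Q | {W}.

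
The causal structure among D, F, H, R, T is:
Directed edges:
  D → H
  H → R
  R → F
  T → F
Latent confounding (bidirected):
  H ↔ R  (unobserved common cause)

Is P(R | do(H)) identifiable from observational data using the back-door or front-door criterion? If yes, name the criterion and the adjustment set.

P(R|do(H)): not identifiable (no BD/FD set).

desc(H)\{H}={F,R}; candidates ⊆ {D,T}.
H↔R: latent back-door arc(s) into H.
size 0: {}; under {} H still reaches {D,F,R} ∋ R.
size 1: {D}, {T}; under {D} H still reaches {F,R} ∋ R.
size 2: {D,T}; under {D,T} H still reaches {F,R} ∋ R.
H↔R cannot be blocked by any observed set — no back-door set.
No mediator lies on a directed H→…→R path.
Neither criterion identifies P(R|do(H)) in this graph.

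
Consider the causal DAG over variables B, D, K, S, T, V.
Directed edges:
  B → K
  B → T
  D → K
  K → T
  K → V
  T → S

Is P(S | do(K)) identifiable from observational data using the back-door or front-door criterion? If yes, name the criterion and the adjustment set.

desc(K)\{K}={S,T,V}; candidates ⊆ {B,D}.
size 0: {}; under {} K still reaches {B,D,S,T} ∋ S.
{B}: K⊥S given {B} in G with K→· removed — back-door holds.
P(S|do(K)) = Σ_{B} P(S|K,B)·P(B).

P(S|do(K)): backdoor, adjust for {B}.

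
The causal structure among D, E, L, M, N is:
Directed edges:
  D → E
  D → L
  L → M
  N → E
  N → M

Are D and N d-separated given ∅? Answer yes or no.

Yes — D ⊥ N | ∅.

Bayes-Ball from D | ∅ reaches {E,L,M}.
N ∉ reach(D|∅) ⇒ D ⊥ N | ∅.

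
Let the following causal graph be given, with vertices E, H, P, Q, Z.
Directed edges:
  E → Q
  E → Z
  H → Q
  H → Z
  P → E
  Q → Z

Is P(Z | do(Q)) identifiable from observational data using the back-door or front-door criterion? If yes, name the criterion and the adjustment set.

desc(Q)\{Q}={Z}; candidates ⊆ {E,H,P}.
size 0: {}; under {} Q still reaches {E,H,P,Z} ∋ Z.
size 1: {E}, {H}, {P}; under {E} Q still reaches {H,Z} ∋ Z.
{E,H}: Q⊥Z given {E,H} in G with Q→· removed — back-door holds.
P(Z|do(Q)) = Σ_{E,H} P(Z|Q,E,H)·P(E,H).

P(Z|do(Q)): backdoor, adjust for {E, H}.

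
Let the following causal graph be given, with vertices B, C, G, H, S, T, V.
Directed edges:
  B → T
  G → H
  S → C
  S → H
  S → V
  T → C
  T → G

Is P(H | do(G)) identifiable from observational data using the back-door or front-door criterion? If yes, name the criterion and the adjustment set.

desc(G)\{G}={H}; candidates ⊆ {B,C,S,T,V}.
∅: G⊥H given ∅ in G with G→· removed — back-door holds.
P(H|do(G)) = P(H|G) — no adjustment needed.

P(H|do(G)): backdoor, adjust for ∅.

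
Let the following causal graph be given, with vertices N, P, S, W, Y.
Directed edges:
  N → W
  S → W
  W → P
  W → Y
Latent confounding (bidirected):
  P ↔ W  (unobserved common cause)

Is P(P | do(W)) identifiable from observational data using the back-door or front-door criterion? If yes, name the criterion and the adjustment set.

desc(W)\{W}={P,Y}; candidates ⊆ {N,S}.
W↔P: latent back-door arc(s) into W.
size 0: {}; under {} W still reaches {N,P,S} ∋ P.
size 1: {N}, {S}; under {N} W still reaches {P,S} ∋ P.
size 2: {N,S}; under {N,S} W still reaches {P} ∋ P.
W↔P cannot be blocked by any observed set — no back-door set.
No mediator lies on a directed W→…→P path.
Neither criterion identifies P(P|do(W)) in this graph.

P(P|do(W)): not identifiable (no BD/FD set).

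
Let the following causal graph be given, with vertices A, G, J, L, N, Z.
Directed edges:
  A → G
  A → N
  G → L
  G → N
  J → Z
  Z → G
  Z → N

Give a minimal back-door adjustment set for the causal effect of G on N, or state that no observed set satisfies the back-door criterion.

G→N: minimal back-door set {A, Z}.

desc(G)\{G}={L,N}; candidates ⊆ {A,J,Z}.
size 0: {}; under {} G still reaches {A,J,N,Z} ∋ N.
size 1: {A}, {J}, {Z}; under {A} G still reaches {J,N,Z} ∋ N.
{A,Z}: G⊥N given {A,Z} in G with G→· removed — back-door holds.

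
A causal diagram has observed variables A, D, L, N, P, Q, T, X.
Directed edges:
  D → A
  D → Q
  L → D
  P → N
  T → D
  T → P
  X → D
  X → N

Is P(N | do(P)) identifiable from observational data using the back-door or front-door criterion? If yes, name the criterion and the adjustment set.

desc(P)\{P}={N}; candidates ⊆ {A,D,L,Q,T,X}.
∅: P⊥N given ∅ in G with P→· removed — back-door holds.
P(N|do(P)) = P(N|P) — no adjustment needed.

P(N|do(P)): backdoor, adjust for ∅.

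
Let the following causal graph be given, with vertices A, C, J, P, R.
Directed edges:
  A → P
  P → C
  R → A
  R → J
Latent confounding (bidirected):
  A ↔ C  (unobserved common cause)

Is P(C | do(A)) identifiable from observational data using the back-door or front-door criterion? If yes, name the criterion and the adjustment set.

desc(A)\{A}={C,P}; candidates ⊆ {J,R}.
A↔C: latent back-door arc(s) into A.
size 0: {}; under {} A still reaches {C,J,R} ∋ C.
size 1: {J}, {R}; under {J} A still reaches {C,R} ∋ C.
size 2: {J,R}; under {J,R} A still reaches {C} ∋ C.
A↔C cannot be blocked by any observed set — no back-door set.
{P}: (i) intercepts every directed A→C path; (ii) no back-door A→{P}; (iii) {A} blocks every back-door {P}→C. Front-door holds.
P(C|do(A)) = Σ_{P} P(P|A) Σ_{A'} P(C|P,A')P(A').

P(C|do(A)): frontdoor, adjust for {P}.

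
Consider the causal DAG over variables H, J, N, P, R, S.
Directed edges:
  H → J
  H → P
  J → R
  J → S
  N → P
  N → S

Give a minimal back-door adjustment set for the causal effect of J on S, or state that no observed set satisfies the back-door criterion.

J→S: minimal back-door set ∅.

desc(J)\{J}={R,S}; candidates ⊆ {H,N,P}.
∅: J⊥S given ∅ in G with J→· removed — back-door holds.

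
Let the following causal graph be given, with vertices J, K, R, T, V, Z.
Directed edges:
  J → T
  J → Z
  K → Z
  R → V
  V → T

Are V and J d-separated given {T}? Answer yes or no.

No — V and J are d-connected given {T}.

Bayes-Ball from V | {T} reaches {J,R,Z}.
J ∈ reach(V|{T}) ⇒ V ⊥̸ J | {T}.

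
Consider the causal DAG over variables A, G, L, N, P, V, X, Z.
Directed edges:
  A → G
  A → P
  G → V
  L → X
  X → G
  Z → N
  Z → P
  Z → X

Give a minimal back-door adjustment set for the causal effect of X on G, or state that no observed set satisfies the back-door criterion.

X→G: minimal back-door set ∅.

desc(X)\{X}={G,V}; candidates ⊆ {A,L,N,P,Z}.
∅: X⊥G given ∅ in G with X→· removed — back-door holds.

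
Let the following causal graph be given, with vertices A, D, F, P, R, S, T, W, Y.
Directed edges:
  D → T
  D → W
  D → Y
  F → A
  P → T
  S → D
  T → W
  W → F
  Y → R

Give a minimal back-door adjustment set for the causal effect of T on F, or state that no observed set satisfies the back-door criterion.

desc(T)\{T}={A,F,W}; candidates ⊆ {D,P,R,S,Y}.
size 0: {}; under {} T still reaches {A,D,F,P,R,S,W,Y} ∋ F.
{D}: T⊥F given {D} in G with T→· removed — back-door holds.

T→F: minimal back-door set {D}.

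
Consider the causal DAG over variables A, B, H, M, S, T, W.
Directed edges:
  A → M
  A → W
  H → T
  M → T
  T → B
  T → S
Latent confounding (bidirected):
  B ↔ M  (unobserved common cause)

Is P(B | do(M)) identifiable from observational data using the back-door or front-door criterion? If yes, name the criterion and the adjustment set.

P(B|do(M)): frontdoor, adjust for {T}.

desc(M)\{M}={B,S,T}; candidates ⊆ {A,H,W}.
M↔B: latent back-door arc(s) into M.
size 0: {}; under {} M still reaches {A,B,W} ∋ B.
size 1: {A}, {H}, {W}; under {A} M still reaches {B} ∋ B.
size 2: {A,H}, {A,W}, {H,W}; under {A,H} M still reaches {B} ∋ B.
M↔B cannot be blocked by any observed set — no back-door set.
{T}: (i) intercepts every directed M→B path; (ii) no back-door M→{T}; (iii) {M} blocks every back-door {T}→B. Front-door holds.
P(B|do(M)) = Σ_{T} P(T|M) Σ_{M'} P(B|T,M')P(M').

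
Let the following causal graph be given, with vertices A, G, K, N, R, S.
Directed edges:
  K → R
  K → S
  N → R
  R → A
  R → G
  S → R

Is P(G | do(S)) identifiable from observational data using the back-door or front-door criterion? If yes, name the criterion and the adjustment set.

P(G|do(S)): backdoor, adjust for {K}.

desc(S)\{S}={A,G,R}; candidates ⊆ {K,N}.
size 0: {}; under {} S still reaches {A,G,K,R} ∋ G.
{K}: S⊥G given {K} in G with S→· removed — back-door holds.
P(G|do(S)) = Σ_{K} P(G|S,K)·P(K).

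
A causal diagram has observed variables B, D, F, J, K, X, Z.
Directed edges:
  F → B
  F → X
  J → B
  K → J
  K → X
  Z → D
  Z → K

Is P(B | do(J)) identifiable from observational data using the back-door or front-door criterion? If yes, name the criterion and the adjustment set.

desc(J)\{J}={B}; candidates ⊆ {D,F,K,X,Z}.
∅: J⊥B given ∅ in G with J→· removed — back-door holds.
P(B|do(J)) = P(B|J) — no adjustment needed.

P(B|do(J)): backdoor, adjust for ∅.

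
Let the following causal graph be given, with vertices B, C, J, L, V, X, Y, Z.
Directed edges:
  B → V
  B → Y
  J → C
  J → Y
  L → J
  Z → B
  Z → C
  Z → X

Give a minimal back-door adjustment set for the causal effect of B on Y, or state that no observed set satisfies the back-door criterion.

desc(B)\{B}={V,Y}; candidates ⊆ {C,J,L,X,Z}.
∅: B⊥Y given ∅ in G with B→· removed — back-door holds.

B→Y: minimal back-door set ∅.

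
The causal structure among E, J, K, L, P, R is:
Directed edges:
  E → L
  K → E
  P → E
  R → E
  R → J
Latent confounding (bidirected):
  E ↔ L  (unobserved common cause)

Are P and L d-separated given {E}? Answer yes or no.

No — P and L are d-connected given {E}.

Bayes-Ball from P | {E} reaches {J,K,L,R}.
L ∈ reach(P|{E}) ⇒ P ⊥̸ L | {E}.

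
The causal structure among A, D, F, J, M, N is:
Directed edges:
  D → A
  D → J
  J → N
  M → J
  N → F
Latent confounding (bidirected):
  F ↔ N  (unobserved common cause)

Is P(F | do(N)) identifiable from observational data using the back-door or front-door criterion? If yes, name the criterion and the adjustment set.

desc(N)\{N}={F}; candidates ⊆ {A,D,J,M}.
N↔F: latent back-door arc(s) into N.
size 0: {}; under {} N still reaches {A,D,F,J,M} ∋ F.
size 1: {A}, {D}, {J} …(+1); under {A} N still reaches {D,F,J,M} ∋ F.
size 2: {A,D}, {A,J}, {A,M} …(+3); under {A,D} N still reaches {F,J,M} ∋ F.
N↔F cannot be blocked by any observed set — no back-door set.
No mediator lies on a directed N→…→F path.
Neither criterion identifies P(F|do(N)) in this graph.

P(F|do(N)): not identifiable (no BD/FD set).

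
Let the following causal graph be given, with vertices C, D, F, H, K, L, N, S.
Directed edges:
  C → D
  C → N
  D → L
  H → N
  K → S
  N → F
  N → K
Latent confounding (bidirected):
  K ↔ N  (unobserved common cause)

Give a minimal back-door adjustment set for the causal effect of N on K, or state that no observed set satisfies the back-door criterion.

N→K: no observed back-door set.

desc(N)\{N}={F,K,S}; candidates ⊆ {C,D,H,L}.
N↔K: latent back-door arc(s) into N.
size 0: {}; under {} N still reaches {C,D,H,K,L,S} ∋ K.
size 1: {C}, {D}, {H} …(+1); under {C} N still reaches {H,K,S} ∋ K.
size 2: {C,D}, {C,H}, {C,L} …(+3); under {C,D} N still reaches {H,K,S} ∋ K.
N↔K cannot be blocked by any observed set — no back-door set.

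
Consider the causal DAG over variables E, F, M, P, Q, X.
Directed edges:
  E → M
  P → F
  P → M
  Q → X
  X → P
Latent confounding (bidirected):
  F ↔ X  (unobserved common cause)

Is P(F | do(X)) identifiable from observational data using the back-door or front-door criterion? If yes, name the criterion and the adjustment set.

desc(X)\{X}={F,M,P}; candidates ⊆ {E,Q}.
X↔F: latent back-door arc(s) into X.
size 0: {}; under {} X still reaches {F,Q} ∋ F.
size 1: {E}, {Q}; under {E} X still reaches {F,Q} ∋ F.
size 2: {E,Q}; under {E,Q} X still reaches {F} ∋ F.
X↔F cannot be blocked by any observed set — no back-door set.
{P}: (i) intercepts every directed X→F path; (ii) no back-door X→{P}; (iii) {X} blocks every back-door {P}→F. Front-door holds.
P(F|do(X)) = Σ_{P} P(P|X) Σ_{X'} P(F|P,X')P(X').

P(F|do(X)): frontdoor, adjust for {P}.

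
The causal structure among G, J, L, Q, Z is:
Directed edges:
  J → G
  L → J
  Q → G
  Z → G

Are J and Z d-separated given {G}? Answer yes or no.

Bayes-Ball from J | {G} reaches {L,Q,Z}.
Z ∈ reach(J|{G}) ⇒ J ⊥̸ Z | {G}.

No — J and Z are d-connected given {G}.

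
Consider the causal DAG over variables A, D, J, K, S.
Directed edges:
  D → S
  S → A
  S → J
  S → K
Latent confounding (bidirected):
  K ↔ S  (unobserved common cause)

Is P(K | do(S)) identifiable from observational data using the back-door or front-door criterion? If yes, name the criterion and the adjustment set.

desc(S)\{S}={A,J,K}; candidates ⊆ {D}.
S↔K: latent back-door arc(s) into S.
size 0: {}; under {} S still reaches {D,K} ∋ K.
size 1: {D}; under {D} S still reaches {K} ∋ K.
S↔K cannot be blocked by any observed set — no back-door set.
No mediator lies on a directed S→…→K path.
Neither criterion identifies P(K|do(S)) in this graph.

P(K|do(S)): not identifiable (no BD/FD set).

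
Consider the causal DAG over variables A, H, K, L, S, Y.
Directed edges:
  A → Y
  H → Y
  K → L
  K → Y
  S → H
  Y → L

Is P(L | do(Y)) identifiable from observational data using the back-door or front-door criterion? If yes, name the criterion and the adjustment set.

desc(Y)\{Y}={L}; candidates ⊆ {A,H,K,S}.
size 0: {}; under {} Y still reaches {A,H,K,L,S} ∋ L.
{K}: Y⊥L given {K} in G with Y→· removed — back-door holds.
P(L|do(Y)) = Σ_{K} P(L|Y,K)·P(K).

P(L|do(Y)): backdoor, adjust for {K}.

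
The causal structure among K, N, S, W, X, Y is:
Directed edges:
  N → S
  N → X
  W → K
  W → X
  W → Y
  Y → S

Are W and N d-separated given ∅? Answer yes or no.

Bayes-Ball from W | ∅ reaches {K,S,X,Y}.
N ∉ reach(W|∅) ⇒ W ⊥ N | ∅.

Yes — W ⊥ N | ∅.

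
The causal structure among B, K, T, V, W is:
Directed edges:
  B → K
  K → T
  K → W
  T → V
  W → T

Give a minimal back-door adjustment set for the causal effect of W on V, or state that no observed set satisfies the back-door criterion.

W→V: minimal back-door set {K}.

desc(W)\{W}={T,V}; candidates ⊆ {B,K}.
size 0: {}; under {} W still reaches {B,K,T,V} ∋ V.
{K}: W⊥V given {K} in G with W→· removed — back-door holds.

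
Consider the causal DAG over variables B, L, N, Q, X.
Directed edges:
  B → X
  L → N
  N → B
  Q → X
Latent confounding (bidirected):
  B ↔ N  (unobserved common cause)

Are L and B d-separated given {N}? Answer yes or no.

No — L and B are d-connected given {N}.

Bayes-Ball from L | {N} reaches {B,X}.
B ∈ reach(L|{N}) ⇒ L ⊥̸ B | {N}.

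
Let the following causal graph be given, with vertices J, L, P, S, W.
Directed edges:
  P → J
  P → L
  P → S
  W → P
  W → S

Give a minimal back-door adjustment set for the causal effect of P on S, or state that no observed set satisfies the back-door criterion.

desc(P)\{P}={J,L,S}; candidates ⊆ {W}.
size 0: {}; under {} P still reaches {S,W} ∋ S.
{W}: P⊥S given {W} in G with P→· removed — back-door holds.

P→S: minimal back-door set {W}.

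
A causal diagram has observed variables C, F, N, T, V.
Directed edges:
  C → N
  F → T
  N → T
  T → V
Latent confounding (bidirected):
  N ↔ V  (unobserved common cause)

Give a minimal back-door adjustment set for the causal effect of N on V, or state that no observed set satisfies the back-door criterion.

desc(N)\{N}={T,V}; candidates ⊆ {C,F}.
N↔V: latent back-door arc(s) into N.
size 0: {}; under {} N still reaches {C,V} ∋ V.
size 1: {C}, {F}; under {C} N still reaches {V} ∋ V.
size 2: {C,F}; under {C,F} N still reaches {V} ∋ V.
N↔V cannot be blocked by any observed set — no back-door set.

N→V: no observed back-door set.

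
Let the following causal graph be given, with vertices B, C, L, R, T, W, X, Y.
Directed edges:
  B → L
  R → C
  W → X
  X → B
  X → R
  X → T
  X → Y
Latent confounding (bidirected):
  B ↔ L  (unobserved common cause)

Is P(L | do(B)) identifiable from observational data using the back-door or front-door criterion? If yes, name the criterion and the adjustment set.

P(L|do(B)): not identifiable (no BD/FD set).

desc(B)\{B}={L}; candidates ⊆ {C,R,T,W,X,Y}.
B↔L: latent back-door arc(s) into B.
size 0: {}; under {} B still reaches {C,L,R,T,W,X,Y} ∋ L.
size 1: {C}, {R}, {T} …(+3); under {C} B still reaches {L,R,T,W,X,Y} ∋ L.
size 2: {C,R}, {C,T}, {C,W} …(+12); under {C,R} B still reaches {L,T,W,X,Y} ∋ L.
B↔L cannot be blocked by any observed set — no back-door set.
No mediator lies on a directed B→…→L path.
Neither criterion identifies P(L|do(B)) in this graph.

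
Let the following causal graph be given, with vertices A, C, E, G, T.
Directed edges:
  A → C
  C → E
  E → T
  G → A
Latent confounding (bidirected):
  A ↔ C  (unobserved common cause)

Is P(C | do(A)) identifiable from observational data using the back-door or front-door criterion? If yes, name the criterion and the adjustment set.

P(C|do(A)): not identifiable (no BD/FD set).

desc(A)\{A}={C,E,T}; candidates ⊆ {G}.
A↔C: latent back-door arc(s) into A.
size 0: {}; under {} A still reaches {C,E,G,T} ∋ C.
size 1: {G}; under {G} A still reaches {C,E,T} ∋ C.
A↔C cannot be blocked by any observed set — no back-door set.
No mediator lies on a directed A→…→C path.
Neither criterion identifies P(C|do(A)) in this graph.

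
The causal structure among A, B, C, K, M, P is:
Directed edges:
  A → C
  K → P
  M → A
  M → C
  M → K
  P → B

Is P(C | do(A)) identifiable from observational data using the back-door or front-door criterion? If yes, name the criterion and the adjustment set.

P(C|do(A)): backdoor, adjust for {M}.

desc(A)\{A}={C}; candidates ⊆ {B,K,M,P}.
size 0: {}; under {} A still reaches {B,C,K,M,P} ∋ C.
{M}: A⊥C given {M} in G with A→· removed — back-door holds.
P(C|do(A)) = Σ_{M} P(C|A,M)·P(M).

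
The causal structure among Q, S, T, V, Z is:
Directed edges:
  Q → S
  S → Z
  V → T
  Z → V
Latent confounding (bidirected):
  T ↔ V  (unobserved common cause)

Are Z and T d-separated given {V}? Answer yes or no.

Bayes-Ball from Z | {V} reaches {Q,S,T}.
T ∈ reach(Z|{V}) ⇒ Z ⊥̸ T | {V}.

No — Z and T are d-connected given {V}.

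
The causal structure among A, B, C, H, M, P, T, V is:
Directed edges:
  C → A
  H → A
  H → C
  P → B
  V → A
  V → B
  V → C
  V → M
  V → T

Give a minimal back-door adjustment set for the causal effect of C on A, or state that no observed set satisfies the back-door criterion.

desc(C)\{C}={A}; candidates ⊆ {B,H,M,P,T,V}.
size 0: {}; under {} C still reaches {A,B,H,M,T,V} ∋ A.
size 1: {B}, {H}, {M} …(+3); under {B} C still reaches {A,H,M,P,T,V} ∋ A.
{H,V}: C⊥A given {H,V} in G with C→· removed — back-door holds.

C→A: minimal back-door set {H, V}.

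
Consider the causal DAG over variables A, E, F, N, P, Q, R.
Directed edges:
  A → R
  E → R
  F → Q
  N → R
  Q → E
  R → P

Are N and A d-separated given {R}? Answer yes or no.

No — N and A are d-connected given {R}.

Bayes-Ball from N | {R} reaches {A,E,F,Q}.
A ∈ reach(N|{R}) ⇒ N ⊥̸ A | {R}.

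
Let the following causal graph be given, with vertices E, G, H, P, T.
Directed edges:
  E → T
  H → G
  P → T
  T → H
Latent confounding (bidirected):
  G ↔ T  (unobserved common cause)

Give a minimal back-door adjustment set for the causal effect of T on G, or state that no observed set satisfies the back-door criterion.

desc(T)\{T}={G,H}; candidates ⊆ {E,P}.
T↔G: latent back-door arc(s) into T.
size 0: {}; under {} T still reaches {E,G,P} ∋ G.
size 1: {E}, {P}; under {E} T still reaches {G,P} ∋ G.
size 2: {E,P}; under {E,P} T still reaches {G} ∋ G.
T↔G cannot be blocked by any observed set — no back-door set.

T→G: no observed back-door set.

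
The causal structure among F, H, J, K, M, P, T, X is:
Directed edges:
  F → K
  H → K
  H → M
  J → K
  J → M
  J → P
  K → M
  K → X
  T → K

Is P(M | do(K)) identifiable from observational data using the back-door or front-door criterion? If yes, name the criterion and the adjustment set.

desc(K)\{K}={M,X}; candidates ⊆ {F,H,J,P,T}.
size 0: {}; under {} K still reaches {F,H,J,M,P,T} ∋ M.
size 1: {F}, {H}, {J} …(+2); under {F} K still reaches {H,J,M,P,T} ∋ M.
{H,J}: K⊥M given {H,J} in G with K→· removed — back-door holds.
P(M|do(K)) = Σ_{H,J} P(M|K,H,J)·P(H,J).

P(M|do(K)): backdoor, adjust for {H, J}.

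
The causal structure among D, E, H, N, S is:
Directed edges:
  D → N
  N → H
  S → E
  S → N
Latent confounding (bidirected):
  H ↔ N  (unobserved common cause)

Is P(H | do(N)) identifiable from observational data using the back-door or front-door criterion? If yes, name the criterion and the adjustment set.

desc(N)\{N}={H}; candidates ⊆ {D,E,S}.
N↔H: latent back-door arc(s) into N.
size 0: {}; under {} N still reaches {D,E,H,S} ∋ H.
size 1: {D}, {E}, {S}; under {D} N still reaches {E,H,S} ∋ H.
size 2: {D,E}, {D,S}, {E,S}; under {D,E} N still reaches {H,S} ∋ H.
N↔H cannot be blocked by any observed set — no back-door set.
No mediator lies on a directed N→…→H path.
Neither criterion identifies P(H|do(N)) in this graph.

P(H|do(N)): not identifiable (no BD/FD set).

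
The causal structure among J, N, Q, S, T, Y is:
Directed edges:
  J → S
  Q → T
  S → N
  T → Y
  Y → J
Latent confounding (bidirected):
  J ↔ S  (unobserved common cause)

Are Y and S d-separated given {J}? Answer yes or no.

Bayes-Ball from Y | {J} reaches {N,Q,S,T}.
S ∈ reach(Y|{J}) ⇒ Y ⊥̸ S | {J}.

No — Y and S are d-connected given {J}.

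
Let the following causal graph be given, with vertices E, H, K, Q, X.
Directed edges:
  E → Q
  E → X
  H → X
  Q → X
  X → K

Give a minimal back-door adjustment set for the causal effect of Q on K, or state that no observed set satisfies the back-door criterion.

desc(Q)\{Q}={K,X}; candidates ⊆ {E,H}.
size 0: {}; under {} Q still reaches {E,K,X} ∋ K.
{E}: Q⊥K given {E} in G with Q→· removed — back-door holds.

Q→K: minimal back-door set {E}.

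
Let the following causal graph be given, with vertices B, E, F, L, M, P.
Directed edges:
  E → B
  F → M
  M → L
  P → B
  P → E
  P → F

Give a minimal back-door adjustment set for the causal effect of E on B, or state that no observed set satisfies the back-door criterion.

desc(E)\{E}={B}; candidates ⊆ {F,L,M,P}.
size 0: {}; under {} E still reaches {B,F,L,M,P} ∋ B.
{P}: E⊥B given {P} in G with E→· removed — back-door holds.

E→B: minimal back-door set {P}.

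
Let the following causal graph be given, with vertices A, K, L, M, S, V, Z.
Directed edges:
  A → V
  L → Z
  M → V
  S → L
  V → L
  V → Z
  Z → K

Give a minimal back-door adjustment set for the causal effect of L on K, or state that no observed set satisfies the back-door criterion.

L→K: minimal back-door set {V}.

desc(L)\{L}={K,Z}; candidates ⊆ {A,M,S,V}.
size 0: {}; under {} L still reaches {A,K,M,S,V,Z} ∋ K.
{V}: L⊥K given {V} in G with L→· removed — back-door holds.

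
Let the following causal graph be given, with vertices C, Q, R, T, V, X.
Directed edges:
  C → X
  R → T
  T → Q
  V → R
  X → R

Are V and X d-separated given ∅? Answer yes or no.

Bayes-Ball from V | ∅ reaches {Q,R,T}.
X ∉ reach(V|∅) ⇒ V ⊥ X | ∅.

Yes — V ⊥ X | ∅.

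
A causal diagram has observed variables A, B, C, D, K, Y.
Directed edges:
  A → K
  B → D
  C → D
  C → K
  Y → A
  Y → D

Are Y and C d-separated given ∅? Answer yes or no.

Yes — Y ⊥ C | ∅.

Bayes-Ball from Y | ∅ reaches {A,D,K}.
C ∉ reach(Y|∅) ⇒ Y ⊥ C | ∅.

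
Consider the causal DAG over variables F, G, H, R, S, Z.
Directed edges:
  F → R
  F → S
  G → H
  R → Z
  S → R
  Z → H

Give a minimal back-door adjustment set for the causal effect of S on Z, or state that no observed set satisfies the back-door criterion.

desc(S)\{S}={H,R,Z}; candidates ⊆ {F,G}.
size 0: {}; under {} S still reaches {F,H,R,Z} ∋ Z.
{F}: S⊥Z given {F} in G with S→· removed — back-door holds.

S→Z: minimal back-door set {F}.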